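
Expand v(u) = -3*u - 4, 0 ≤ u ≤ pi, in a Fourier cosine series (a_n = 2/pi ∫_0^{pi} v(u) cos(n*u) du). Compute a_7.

a_7 = 2/pi ∫_0^{pi} (-3*u - 4) cos(7*u) du.
Integrating by parts (boundary term plus one more integral), an antiderivative of (-3*u - 4) cos(7*u) is -3*u*sin(7*u)/7 - 4*sin(7*u)/7 - 3*cos(7*u)/49; evaluating from 0 to pi: ∫_{0}^{pi} (-3*u - 4) cos(7*u) du = (3/49) - (-3/49) = 6/49.
Hence a_7 = (2/pi)·(6/49) = 12/(49*pi).

12/(49*pi)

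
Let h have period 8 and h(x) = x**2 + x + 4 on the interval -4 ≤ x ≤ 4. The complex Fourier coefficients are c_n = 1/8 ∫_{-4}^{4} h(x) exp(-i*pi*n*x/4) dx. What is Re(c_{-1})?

Since h is real-valued, Re(c_{-1}) = 1/8 ∫_{-4}^{4} h(x) cos(-pi*x/4) dx = a_{1}/2.
Integrating by parts twice (tabular method), an antiderivative of (x**2 + x + 4) cos(-pi*x/4) is 4*x**2*sin(pi*x/4)/pi + 4*x*sin(pi*x/4)/pi + 32*x*cos(pi*x/4)/pi**2 - 128*sin(pi*x/4)/pi**3 + 16*sin(pi*x/4)/pi + 16*cos(pi*x/4)/pi**2; evaluating from -4 to 4: ∫_{-4}^{4} (x**2 + x + 4) cos(-pi*x/4) dx = (-144/pi**2) - (112/pi**2) = -256/pi**2.
Hence Re(c_{-1}) = (1/8)·(-256/pi**2) = -32/pi**2.

-32/pi**2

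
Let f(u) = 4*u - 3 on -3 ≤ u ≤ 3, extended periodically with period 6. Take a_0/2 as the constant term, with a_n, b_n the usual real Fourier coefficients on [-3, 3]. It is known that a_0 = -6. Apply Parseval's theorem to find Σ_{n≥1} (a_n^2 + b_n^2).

Parseval: a_0^2/2 + Σ_{n≥1} (a_n^2+b_n^2) = 1/3 ∫_{-3}^{3} f(u)^2 du = 114.
Subtract a_0^2/2 = 18: Σ (a_n^2+b_n^2) = 96.

96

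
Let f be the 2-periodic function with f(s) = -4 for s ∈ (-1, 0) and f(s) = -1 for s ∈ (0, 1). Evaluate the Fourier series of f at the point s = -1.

s = -1 differs from s = 1 by -1 full period(s), and the series is 2-periodic.
At s = 1 the one-sided limits are f(1^-) = -1 and f(1^+) = -4.
By Dirichlet's theorem the series converges to their average, [(-1) + (-4)]/2 = -5/2.

-5/2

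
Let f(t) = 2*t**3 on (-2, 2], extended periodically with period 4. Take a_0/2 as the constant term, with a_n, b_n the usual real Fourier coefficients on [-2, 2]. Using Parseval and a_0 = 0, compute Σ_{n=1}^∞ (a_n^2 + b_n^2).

512/7

Parseval: a_0^2/2 + Σ_{n≥1} (a_n^2+b_n^2) = 1/2 ∫_{-2}^{2} f(t)^2 dt = 512/7.
Subtract a_0^2/2 = 0: Σ (a_n^2+b_n^2) = 512/7.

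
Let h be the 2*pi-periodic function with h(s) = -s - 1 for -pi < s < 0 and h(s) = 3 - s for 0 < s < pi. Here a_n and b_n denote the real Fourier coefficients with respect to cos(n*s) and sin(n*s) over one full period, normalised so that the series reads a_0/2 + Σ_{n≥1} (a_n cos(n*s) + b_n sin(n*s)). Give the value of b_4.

1/2

b_4 = 1/pi ∫_{-pi}^{pi} h(s) sin(4*s) ds.
Split the integral at the breakpoints.
Integrating by parts (boundary term plus one more integral), an antiderivative of (-s - 1) sin(4*s) is s*cos(4*s)/4 - sin(4*s)/16 + cos(4*s)/4; evaluating from -pi to 0: ∫_{-pi}^{0} (-s - 1) sin(4*s) ds = (1/4) - (1/4 - pi/4) = pi/4.
Integrating by parts (boundary term plus one more integral), an antiderivative of (3 - s) sin(4*s) is s*cos(4*s)/4 - sin(4*s)/16 - 3*cos(4*s)/4; evaluating from 0 to pi: ∫_{0}^{pi} (3 - s) sin(4*s) ds = (-3/4 + pi/4) - (-3/4) = pi/4.
Summing the pieces and multiplying by (1/pi) gives b_4 = 1/2.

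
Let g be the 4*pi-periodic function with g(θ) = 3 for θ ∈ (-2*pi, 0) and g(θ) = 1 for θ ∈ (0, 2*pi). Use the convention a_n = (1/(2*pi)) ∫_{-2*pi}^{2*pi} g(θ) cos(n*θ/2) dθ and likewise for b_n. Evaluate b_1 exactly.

b_1 = (1/(2*pi)) ∫_{-2*pi}^{2*pi} g(θ) sin(θ/2) dθ.
Split the integral at the breakpoints.
Directly, an antiderivative of (3) sin(θ/2) is -6*cos(θ/2); evaluating from -2*pi to 0: ∫_{-2*pi}^{0} (3) sin(θ/2) dθ = (-6) - (6) = -12.
Directly, an antiderivative of (1) sin(θ/2) is -2*cos(θ/2); evaluating from 0 to 2*pi: ∫_{0}^{2*pi} (1) sin(θ/2) dθ = (2) - (-2) = 4.
Summing the pieces and multiplying by (1/(2*pi)) gives b_1 = -4/pi.

-4/pi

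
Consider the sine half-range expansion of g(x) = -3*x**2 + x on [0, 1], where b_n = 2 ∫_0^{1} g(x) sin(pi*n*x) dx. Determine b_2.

b_2 = 2 ∫_0^{1} (-3*x**2 + x) sin(2*pi*x) dx.
Integrating by parts twice (tabular method), an antiderivative of (-3*x**2 + x) sin(2*pi*x) is 3*x**2*cos(2*pi*x)/(2*pi) - 3*x*sin(2*pi*x)/(2*pi**2) - x*cos(2*pi*x)/(2*pi) + sin(2*pi*x)/(4*pi**2) - 3*cos(2*pi*x)/(4*pi**3); evaluating from 0 to 1: ∫_{0}^{1} (-3*x**2 + x) sin(2*pi*x) dx = ((-3/4 + pi**2)/pi**3) - (-3/(4*pi**3)) = 1/pi.
Hence b_2 = 2·(1/pi) = 2/pi.

2/pi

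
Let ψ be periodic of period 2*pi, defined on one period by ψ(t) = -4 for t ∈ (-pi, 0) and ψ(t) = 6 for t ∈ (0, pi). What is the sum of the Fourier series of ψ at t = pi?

1

At t = pi the one-sided limits are ψ(pi^-) = 6 and ψ(pi^+) = -4.
By Dirichlet's theorem the series converges to their average, [(6) + (-4)]/2 = 1.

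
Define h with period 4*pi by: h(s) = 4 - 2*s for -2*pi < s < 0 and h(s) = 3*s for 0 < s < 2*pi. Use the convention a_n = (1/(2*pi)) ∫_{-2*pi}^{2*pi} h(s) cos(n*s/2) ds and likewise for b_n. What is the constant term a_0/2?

a_0 = (1/(2*pi)) ∫_{-2*pi}^{2*pi} h(s) ds = (1/(2*pi)) · (2*pi*(4 + 5*pi)) = 4 + 5*pi.
So the constant term a_0/2 = 2 + 5*pi/2.

2 + 5*pi/2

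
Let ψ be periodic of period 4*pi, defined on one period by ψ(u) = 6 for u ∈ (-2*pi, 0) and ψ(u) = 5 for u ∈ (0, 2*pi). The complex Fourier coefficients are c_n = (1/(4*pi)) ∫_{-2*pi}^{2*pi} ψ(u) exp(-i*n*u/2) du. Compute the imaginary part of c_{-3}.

Since ψ is real-valued, Im(c_{-3}) = -(1/(4*pi)) ∫_{-2*pi}^{2*pi} ψ(u) sin(-3*u/2) du = b_{3}/2.
Split the integral at the breakpoints.
Directly, an antiderivative of (6) sin(-3*u/2) is 4*cos(3*u/2); evaluating from -2*pi to 0: ∫_{-2*pi}^{0} (6) sin(-3*u/2) du = (4) - (-4) = 8.
Directly, an antiderivative of (5) sin(-3*u/2) is 10*cos(3*u/2)/3; evaluating from 0 to 2*pi: ∫_{0}^{2*pi} (5) sin(-3*u/2) du = (-10/3) - (10/3) = -20/3.
So ∫_{-2*pi}^{2*pi} ψ(u) sin(-3*u/2) du = 4/3.
Hence Im(c_{-3}) = (-1/(4*pi))·(4/3) = -1/(3*pi).

-1/(3*pi)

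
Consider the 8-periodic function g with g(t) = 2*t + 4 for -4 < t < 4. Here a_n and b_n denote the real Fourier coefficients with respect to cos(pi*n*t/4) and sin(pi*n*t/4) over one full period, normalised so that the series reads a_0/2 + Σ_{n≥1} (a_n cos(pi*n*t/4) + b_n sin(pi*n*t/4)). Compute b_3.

16/(3*pi)

b_3 = 1/4 ∫_{-4}^{4} g(t) sin(3*pi*t/4) dt.
Integrating by parts (boundary term plus one more integral), an antiderivative of (2*t + 4) sin(3*pi*t/4) is -8*t*cos(3*pi*t/4)/(3*pi) + 32*sin(3*pi*t/4)/(9*pi**2) - 16*cos(3*pi*t/4)/(3*pi); evaluating from -4 to 4: ∫_{-4}^{4} (2*t + 4) sin(3*pi*t/4) dt = (16/pi) - (-16/(3*pi)) = 64/(3*pi).
Hence b_3 = (1/4)·(64/(3*pi)) = 16/(3*pi).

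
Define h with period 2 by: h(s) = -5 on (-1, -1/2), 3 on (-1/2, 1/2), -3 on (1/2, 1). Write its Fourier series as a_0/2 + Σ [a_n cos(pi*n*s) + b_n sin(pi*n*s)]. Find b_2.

b_2 = ∫_{-1}^{1} h(s) sin(2*pi*s) ds.
Split the integral at the breakpoints.
Directly, an antiderivative of (-5) sin(2*pi*s) is 5*cos(2*pi*s)/(2*pi); evaluating from -1 to -1/2: ∫_{-1}^{-1/2} (-5) sin(2*pi*s) ds = (-5/(2*pi)) - (5/(2*pi)) = -5/pi.
Directly, an antiderivative of (3) sin(2*pi*s) is -3*cos(2*pi*s)/(2*pi); evaluating from -1/2 to 1/2: ∫_{-1/2}^{1/2} (3) sin(2*pi*s) ds = (3/(2*pi)) - (3/(2*pi)) = 0.
Directly, an antiderivative of (-3) sin(2*pi*s) is 3*cos(2*pi*s)/(2*pi); evaluating from 1/2 to 1: ∫_{1/2}^{1} (-3) sin(2*pi*s) ds = (3/(2*pi)) - (-3/(2*pi)) = 3/pi.
Summing the pieces gives b_2 = -2/pi.

-2/pi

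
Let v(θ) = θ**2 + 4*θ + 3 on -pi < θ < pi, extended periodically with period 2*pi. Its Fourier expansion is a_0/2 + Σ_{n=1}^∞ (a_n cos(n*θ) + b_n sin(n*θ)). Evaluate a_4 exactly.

1/4

a_4 = 1/pi ∫_{-pi}^{pi} v(θ) cos(4*θ) dθ.
Integrating by parts twice (tabular method), an antiderivative of (θ**2 + 4*θ + 3) cos(4*θ) is θ**2*sin(4*θ)/4 + θ*sin(4*θ) + θ*cos(4*θ)/8 + 23*sin(4*θ)/32 + cos(4*θ)/4; evaluating from -pi to pi: ∫_{-pi}^{pi} (θ**2 + 4*θ + 3) cos(4*θ) dθ = (1/4 + pi/8) - (1/4 - pi/8) = pi/4.
Hence a_4 = (1/pi)·(pi/4) = 1/4.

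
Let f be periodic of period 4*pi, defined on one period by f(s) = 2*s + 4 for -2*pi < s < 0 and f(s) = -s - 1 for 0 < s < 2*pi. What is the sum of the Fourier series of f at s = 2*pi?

At s = 2*pi the one-sided limits are f(2*pi^-) = -2*pi - 1 and f(2*pi^+) = 4 - 4*pi.
By Dirichlet's theorem the series converges to their average, [(-2*pi - 1) + (4 - 4*pi)]/2 = 3/2 - 3*pi.

3/2 - 3*pi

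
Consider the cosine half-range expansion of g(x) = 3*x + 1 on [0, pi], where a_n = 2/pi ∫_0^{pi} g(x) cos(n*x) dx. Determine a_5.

-12/(25*pi)

a_5 = 2/pi ∫_0^{pi} (3*x + 1) cos(5*x) dx.
Integrating by parts (boundary term plus one more integral), an antiderivative of (3*x + 1) cos(5*x) is 3*x*sin(5*x)/5 + sin(5*x)/5 + 3*cos(5*x)/25; evaluating from 0 to pi: ∫_{0}^{pi} (3*x + 1) cos(5*x) dx = (-3/25) - (3/25) = -6/25.
Hence a_5 = (2/pi)·(-6/25) = -12/(25*pi).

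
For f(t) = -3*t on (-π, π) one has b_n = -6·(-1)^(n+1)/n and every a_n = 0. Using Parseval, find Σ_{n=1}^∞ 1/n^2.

Parseval: Σ b_n^2 = (1/π) ∫_{-π}^{π} f(t)^2 dt = 6*pi**2.
Σ b_n^2 = Σ 36/n^2, so Σ 1/n^2 = (6*pi**2)/36 = pi**2/6.

pi**2/6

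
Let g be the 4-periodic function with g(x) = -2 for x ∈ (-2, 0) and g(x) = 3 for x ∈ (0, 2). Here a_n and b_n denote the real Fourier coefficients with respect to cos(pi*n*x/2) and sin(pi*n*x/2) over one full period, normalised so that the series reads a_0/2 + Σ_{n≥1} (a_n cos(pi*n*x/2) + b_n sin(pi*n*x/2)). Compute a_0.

a_0 = 1/2 ∫_{-2}^{2} g(x) dx = 1/2 · (2) = 1.

1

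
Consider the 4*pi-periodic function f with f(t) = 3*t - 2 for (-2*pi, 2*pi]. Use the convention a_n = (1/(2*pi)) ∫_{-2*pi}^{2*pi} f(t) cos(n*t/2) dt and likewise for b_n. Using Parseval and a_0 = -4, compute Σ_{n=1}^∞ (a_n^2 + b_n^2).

24*pi**2

Parseval: a_0^2/2 + Σ_{n≥1} (a_n^2+b_n^2) = (1/(2*pi)) ∫_{-2*pi}^{2*pi} f(t)^2 dt = 8 + 24*pi**2.
Subtract a_0^2/2 = 8: Σ (a_n^2+b_n^2) = 24*pi**2.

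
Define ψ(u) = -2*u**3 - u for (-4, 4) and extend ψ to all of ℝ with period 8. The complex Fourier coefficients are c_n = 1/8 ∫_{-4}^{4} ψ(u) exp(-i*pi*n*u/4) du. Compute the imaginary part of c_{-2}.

Since ψ is real-valued, Im(c_{-2}) = -1/8 ∫_{-4}^{4} ψ(u) sin(-pi*u/2) du = b_{2}/2.
ψ is odd and sin(-pi*u/2) is odd, so the integrand is even: ∫_{-4}^{4} ψ(u) sin(-pi*u/2) du = 2∫_0^{4} ψ(u) sin(-pi*u/2) du.
Integrating by parts three times (tabular method), an antiderivative of (-2*u**3 - u) sin(-pi*u/2) is -4*u**3*cos(pi*u/2)/pi + 24*u**2*sin(pi*u/2)/pi**2 - 2*u*cos(pi*u/2)/pi + 96*u*cos(pi*u/2)/pi**3 - 192*sin(pi*u/2)/pi**4 + 4*sin(pi*u/2)/pi**2; evaluating from 0 to 4: ∫_{0}^{4} (-2*u**3 - u) sin(-pi*u/2) du = (-264/pi + 384/pi**3) - (0) = -264/pi + 384/pi**3.
So ∫_{-4}^{4} ψ(u) sin(-pi*u/2) du = -528/pi + 768/pi**3.
Hence Im(c_{-2}) = (-1/8)·(-528/pi + 768/pi**3) = -96/pi**3 + 66/pi.

-96/pi**3 + 66/pi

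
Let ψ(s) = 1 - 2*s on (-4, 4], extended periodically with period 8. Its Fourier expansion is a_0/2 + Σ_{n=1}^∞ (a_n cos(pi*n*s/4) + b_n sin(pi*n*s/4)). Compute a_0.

2

a_0 = 1/4 ∫_{-4}^{4} ψ(s) ds = 1/4 · (8) = 2.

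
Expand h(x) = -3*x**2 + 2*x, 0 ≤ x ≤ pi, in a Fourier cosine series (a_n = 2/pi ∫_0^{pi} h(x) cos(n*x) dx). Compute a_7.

4*(-2 + 3*pi)/(49*pi)

a_7 = 2/pi ∫_0^{pi} (-3*x**2 + 2*x) cos(7*x) dx.
Integrating by parts twice (tabular method), an antiderivative of (-3*x**2 + 2*x) cos(7*x) is -3*x**2*sin(7*x)/7 + 2*x*sin(7*x)/7 - 6*x*cos(7*x)/49 + 6*sin(7*x)/343 + 2*cos(7*x)/49; evaluating from 0 to pi: ∫_{0}^{pi} (-3*x**2 + 2*x) cos(7*x) dx = (-2/49 + 6*pi/49) - (2/49) = -4/49 + 6*pi/49.
Hence a_7 = (2/pi)·(-4/49 + 6*pi/49) = 4*(-2 + 3*pi)/(49*pi).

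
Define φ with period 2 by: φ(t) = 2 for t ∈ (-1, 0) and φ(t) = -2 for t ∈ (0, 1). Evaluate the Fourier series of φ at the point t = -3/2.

t = -3/2 differs from t = 1/2 by -1 full period(s), and the series is 2-periodic.
φ is continuous at t = 1/2 with value -2, so the series converges to -2 there.

-2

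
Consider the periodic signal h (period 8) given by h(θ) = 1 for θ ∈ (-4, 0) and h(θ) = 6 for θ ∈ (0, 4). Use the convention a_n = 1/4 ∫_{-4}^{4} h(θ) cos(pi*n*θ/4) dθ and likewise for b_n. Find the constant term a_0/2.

a_0 = 1/4 ∫_{-4}^{4} h(θ) dθ = 1/4 · (28) = 7.
So the constant term a_0/2 = 7/2.

7/2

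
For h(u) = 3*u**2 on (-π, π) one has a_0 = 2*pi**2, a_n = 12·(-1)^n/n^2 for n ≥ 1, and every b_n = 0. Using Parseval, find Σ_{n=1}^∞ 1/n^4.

Parseval: a_0^2/2 + Σ a_n^2 = (1/π) ∫_{-π}^{π} h(u)^2 du = 18*pi**4/5.
Subtract a_0^2/2 = 2*pi**4: Σ a_n^2 = 8*pi**4/5.
Since a_n^2 = 144/n^4, Σ 1/n^4 = pi**4/90.

pi**4/90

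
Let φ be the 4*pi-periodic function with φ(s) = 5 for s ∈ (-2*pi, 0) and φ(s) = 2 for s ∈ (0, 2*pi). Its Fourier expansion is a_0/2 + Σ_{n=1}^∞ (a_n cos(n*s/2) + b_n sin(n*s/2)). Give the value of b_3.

-2/pi

b_3 = (1/(2*pi)) ∫_{-2*pi}^{2*pi} φ(s) sin(3*s/2) ds.
Split the integral at the breakpoints.
Directly, an antiderivative of (5) sin(3*s/2) is -10*cos(3*s/2)/3; evaluating from -2*pi to 0: ∫_{-2*pi}^{0} (5) sin(3*s/2) ds = (-10/3) - (10/3) = -20/3.
Directly, an antiderivative of (2) sin(3*s/2) is -4*cos(3*s/2)/3; evaluating from 0 to 2*pi: ∫_{0}^{2*pi} (2) sin(3*s/2) ds = (4/3) - (-4/3) = 8/3.
Summing the pieces and multiplying by (1/(2*pi)) gives b_3 = -2/pi.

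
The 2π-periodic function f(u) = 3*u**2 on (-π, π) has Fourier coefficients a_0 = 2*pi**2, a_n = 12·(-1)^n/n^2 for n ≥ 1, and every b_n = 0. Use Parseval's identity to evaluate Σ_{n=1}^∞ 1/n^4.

pi**4/90

Parseval: a_0^2/2 + Σ a_n^2 = (1/π) ∫_{-π}^{π} f(u)^2 du = 18*pi**4/5.
Subtract a_0^2/2 = 2*pi**4: Σ a_n^2 = 8*pi**4/5.
Since a_n^2 = 144/n^4, Σ 1/n^4 = pi**4/90.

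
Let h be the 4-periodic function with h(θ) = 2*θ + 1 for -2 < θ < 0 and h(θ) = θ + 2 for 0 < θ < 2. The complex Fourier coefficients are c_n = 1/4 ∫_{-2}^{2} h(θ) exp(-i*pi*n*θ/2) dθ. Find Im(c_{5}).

-4/(5*pi)

Since h is real-valued, Im(c_{5}) = -1/4 ∫_{-2}^{2} h(θ) sin(5*pi*θ/2) dθ = -b_{5}/2.
Split the integral at the breakpoints.
Integrating by parts (boundary term plus one more integral), an antiderivative of (2*θ + 1) sin(5*pi*θ/2) is -4*θ*cos(5*pi*θ/2)/(5*pi) + 8*sin(5*pi*θ/2)/(25*pi**2) - 2*cos(5*pi*θ/2)/(5*pi); evaluating from -2 to 0: ∫_{-2}^{0} (2*θ + 1) sin(5*pi*θ/2) dθ = (-2/(5*pi)) - (-6/(5*pi)) = 4/(5*pi).
Integrating by parts (boundary term plus one more integral), an antiderivative of (θ + 2) sin(5*pi*θ/2) is -2*θ*cos(5*pi*θ/2)/(5*pi) + 4*sin(5*pi*θ/2)/(25*pi**2) - 4*cos(5*pi*θ/2)/(5*pi); evaluating from 0 to 2: ∫_{0}^{2} (θ + 2) sin(5*pi*θ/2) dθ = (8/(5*pi)) - (-4/(5*pi)) = 12/(5*pi).
So ∫_{-2}^{2} h(θ) sin(5*pi*θ/2) dθ = 16/(5*pi).
Hence Im(c_{5}) = (-1/4)·(16/(5*pi)) = -4/(5*pi).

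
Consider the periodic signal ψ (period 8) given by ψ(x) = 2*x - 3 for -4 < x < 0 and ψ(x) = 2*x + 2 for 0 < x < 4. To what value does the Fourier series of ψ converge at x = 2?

6

ψ is continuous at x = 2 with value 6, so the series converges to 6 there.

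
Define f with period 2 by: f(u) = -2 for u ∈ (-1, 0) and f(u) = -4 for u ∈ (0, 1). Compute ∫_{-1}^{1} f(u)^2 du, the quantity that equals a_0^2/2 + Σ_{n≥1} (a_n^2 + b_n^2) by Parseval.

20

∫_{-1}^{1} f(u)^2 du = 20.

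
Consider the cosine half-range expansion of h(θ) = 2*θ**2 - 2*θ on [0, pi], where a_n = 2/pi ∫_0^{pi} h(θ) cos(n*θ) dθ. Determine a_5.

a_5 = 2/pi ∫_0^{pi} (2*θ**2 - 2*θ) cos(5*θ) dθ.
Integrating by parts twice (tabular method), an antiderivative of (2*θ**2 - 2*θ) cos(5*θ) is 2*θ**2*sin(5*θ)/5 - 2*θ*sin(5*θ)/5 + 4*θ*cos(5*θ)/25 - 4*sin(5*θ)/125 - 2*cos(5*θ)/25; evaluating from 0 to pi: ∫_{0}^{pi} (2*θ**2 - 2*θ) cos(5*θ) dθ = (2/25 - 4*pi/25) - (-2/25) = 4/25 - 4*pi/25.
Hence a_5 = (2/pi)·(4/25 - 4*pi/25) = 8*(1 - pi)/(25*pi).

8*(1 - pi)/(25*pi)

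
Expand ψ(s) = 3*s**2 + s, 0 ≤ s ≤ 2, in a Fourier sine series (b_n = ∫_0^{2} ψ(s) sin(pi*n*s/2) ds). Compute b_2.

-14/pi

b_2 = ∫_0^{2} (3*s**2 + s) sin(pi*s) ds.
Integrating by parts twice (tabular method), an antiderivative of (3*s**2 + s) sin(pi*s) is -3*s**2*cos(pi*s)/pi + 6*s*sin(pi*s)/pi**2 - s*cos(pi*s)/pi + sin(pi*s)/pi**2 + 6*cos(pi*s)/pi**3; evaluating from 0 to 2: ∫_{0}^{2} (3*s**2 + s) sin(pi*s) ds = (-14/pi + 6/pi**3) - (6/pi**3) = -14/pi.
Hence b_2 = -14/pi.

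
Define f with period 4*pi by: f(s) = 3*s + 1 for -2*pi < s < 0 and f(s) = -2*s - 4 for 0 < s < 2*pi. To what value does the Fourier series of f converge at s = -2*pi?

-5*pi - 3/2

At s = -2*pi the one-sided limits are f(-2*pi^-) = -4*pi - 4 and f(-2*pi^+) = 1 - 6*pi.
By Dirichlet's theorem the series converges to their average, [(-4*pi - 4) + (1 - 6*pi)]/2 = -5*pi - 3/2.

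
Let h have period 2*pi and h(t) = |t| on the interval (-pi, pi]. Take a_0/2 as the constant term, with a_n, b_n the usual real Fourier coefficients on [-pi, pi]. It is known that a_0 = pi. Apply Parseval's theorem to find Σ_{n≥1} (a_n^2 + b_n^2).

Parseval: a_0^2/2 + Σ_{n≥1} (a_n^2+b_n^2) = 1/pi ∫_{-pi}^{pi} h(t)^2 dt = 2*pi**2/3.
Subtract a_0^2/2 = pi**2/2: Σ (a_n^2+b_n^2) = pi**2/6.

pi**2/6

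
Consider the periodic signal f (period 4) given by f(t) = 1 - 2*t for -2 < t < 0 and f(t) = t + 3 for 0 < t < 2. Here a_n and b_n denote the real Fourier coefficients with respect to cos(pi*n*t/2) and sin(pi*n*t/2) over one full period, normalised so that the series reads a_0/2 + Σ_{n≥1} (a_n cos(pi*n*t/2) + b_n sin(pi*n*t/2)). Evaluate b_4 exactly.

1/(2*pi)

b_4 = 1/2 ∫_{-2}^{2} f(t) sin(2*pi*t) dt.
Split the integral at the breakpoints.
Integrating by parts (boundary term plus one more integral), an antiderivative of (1 - 2*t) sin(2*pi*t) is t*cos(2*pi*t)/pi - sin(2*pi*t)/(2*pi**2) - cos(2*pi*t)/(2*pi); evaluating from -2 to 0: ∫_{-2}^{0} (1 - 2*t) sin(2*pi*t) dt = (-1/(2*pi)) - (-5/(2*pi)) = 2/pi.
Integrating by parts (boundary term plus one more integral), an antiderivative of (t + 3) sin(2*pi*t) is -t*cos(2*pi*t)/(2*pi) + sin(2*pi*t)/(4*pi**2) - 3*cos(2*pi*t)/(2*pi); evaluating from 0 to 2: ∫_{0}^{2} (t + 3) sin(2*pi*t) dt = (-5/(2*pi)) - (-3/(2*pi)) = -1/pi.
Summing the pieces and multiplying by (1/2) gives b_4 = 1/(2*pi).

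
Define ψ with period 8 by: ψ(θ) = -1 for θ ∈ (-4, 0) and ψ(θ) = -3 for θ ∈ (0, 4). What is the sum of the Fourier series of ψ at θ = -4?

At θ = -4 the one-sided limits are ψ(-4^-) = -3 and ψ(-4^+) = -1.
By Dirichlet's theorem the series converges to their average, [(-3) + (-1)]/2 = -2.

-2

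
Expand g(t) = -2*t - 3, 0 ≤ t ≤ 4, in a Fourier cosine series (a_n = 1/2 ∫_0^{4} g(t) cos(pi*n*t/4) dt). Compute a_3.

a_3 = 1/2 ∫_0^{4} (-2*t - 3) cos(3*pi*t/4) dt.
Integrating by parts (boundary term plus one more integral), an antiderivative of (-2*t - 3) cos(3*pi*t/4) is -8*t*sin(3*pi*t/4)/(3*pi) - 4*sin(3*pi*t/4)/pi - 32*cos(3*pi*t/4)/(9*pi**2); evaluating from 0 to 4: ∫_{0}^{4} (-2*t - 3) cos(3*pi*t/4) dt = (32/(9*pi**2)) - (-32/(9*pi**2)) = 64/(9*pi**2).
Hence a_3 = (1/2)·(64/(9*pi**2)) = 32/(9*pi**2).

32/(9*pi**2)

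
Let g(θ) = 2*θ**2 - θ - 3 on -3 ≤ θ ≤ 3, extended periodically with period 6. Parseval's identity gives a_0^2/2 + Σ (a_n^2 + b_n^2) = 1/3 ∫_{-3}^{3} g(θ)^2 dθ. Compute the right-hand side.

1/3 ∫_{-3}^{3} g(θ)^2 dθ = 1/3 · (1224/5) = 408/5.

408/5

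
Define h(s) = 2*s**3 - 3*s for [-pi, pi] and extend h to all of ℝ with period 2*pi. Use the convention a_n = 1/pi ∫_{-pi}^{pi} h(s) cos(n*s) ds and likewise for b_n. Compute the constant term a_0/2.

a_0 = 1/pi ∫_{-pi}^{pi} h(s) ds = 1/pi · (0) = 0.
So the constant term a_0/2 = 0.

0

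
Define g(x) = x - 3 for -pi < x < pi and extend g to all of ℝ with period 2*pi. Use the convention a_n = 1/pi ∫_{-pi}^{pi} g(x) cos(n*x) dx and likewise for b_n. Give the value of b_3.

2/3

b_3 = 1/pi ∫_{-pi}^{pi} g(x) sin(3*x) dx.
Integrating by parts (boundary term plus one more integral), an antiderivative of (x - 3) sin(3*x) is -x*cos(3*x)/3 + sin(3*x)/9 + cos(3*x); evaluating from -pi to pi: ∫_{-pi}^{pi} (x - 3) sin(3*x) dx = (-1 + pi/3) - (-pi/3 - 1) = 2*pi/3.
Hence b_3 = (1/pi)·(2*pi/3) = 2/3.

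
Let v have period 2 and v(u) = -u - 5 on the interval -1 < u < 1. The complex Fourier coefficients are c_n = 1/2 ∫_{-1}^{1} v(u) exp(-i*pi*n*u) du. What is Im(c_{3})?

1/(3*pi)

Since v is real-valued, Im(c_{3}) = -1/2 ∫_{-1}^{1} v(u) sin(3*pi*u) du = -b_{3}/2.
Integrating by parts (boundary term plus one more integral), an antiderivative of (-u - 5) sin(3*pi*u) is u*cos(3*pi*u)/(3*pi) - sin(3*pi*u)/(9*pi**2) + 5*cos(3*pi*u)/(3*pi); evaluating from -1 to 1: ∫_{-1}^{1} (-u - 5) sin(3*pi*u) du = (-2/pi) - (-4/(3*pi)) = -2/(3*pi).
Hence Im(c_{3}) = (-1/2)·(-2/(3*pi)) = 1/(3*pi).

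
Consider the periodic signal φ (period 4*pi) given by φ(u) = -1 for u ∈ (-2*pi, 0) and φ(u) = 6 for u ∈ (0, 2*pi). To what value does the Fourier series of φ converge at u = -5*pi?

-1

u = -5*pi differs from u = -pi by -1 full period(s), and the series is 4*pi-periodic.
φ is continuous at u = -pi with value -1, so the series converges to -1 there.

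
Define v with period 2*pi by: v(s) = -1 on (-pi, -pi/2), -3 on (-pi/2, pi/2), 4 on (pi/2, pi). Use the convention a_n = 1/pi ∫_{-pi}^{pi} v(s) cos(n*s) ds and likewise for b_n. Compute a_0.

a_0 = 1/pi ∫_{-pi}^{pi} v(s) ds = 1/pi · (-3*pi/2) = -3/2.

-3/2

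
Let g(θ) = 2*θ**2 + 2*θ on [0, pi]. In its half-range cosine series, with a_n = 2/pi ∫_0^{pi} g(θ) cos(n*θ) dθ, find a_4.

1/2

a_4 = 2/pi ∫_0^{pi} (2*θ**2 + 2*θ) cos(4*θ) dθ.
Integrating by parts twice (tabular method), an antiderivative of (2*θ**2 + 2*θ) cos(4*θ) is θ**2*sin(4*θ)/2 + θ*sin(4*θ)/2 + θ*cos(4*θ)/4 - sin(4*θ)/16 + cos(4*θ)/8; evaluating from 0 to pi: ∫_{0}^{pi} (2*θ**2 + 2*θ) cos(4*θ) dθ = (1/8 + pi/4) - (1/8) = pi/4.
Hence a_4 = (2/pi)·(pi/4) = 1/2.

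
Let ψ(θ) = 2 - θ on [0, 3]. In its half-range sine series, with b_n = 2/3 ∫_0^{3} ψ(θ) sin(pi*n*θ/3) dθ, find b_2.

b_2 = 2/3 ∫_0^{3} (2 - θ) sin(2*pi*θ/3) dθ.
Integrating by parts (boundary term plus one more integral), an antiderivative of (2 - θ) sin(2*pi*θ/3) is 3*θ*cos(2*pi*θ/3)/(2*pi) - 9*sin(2*pi*θ/3)/(4*pi**2) - 3*cos(2*pi*θ/3)/pi; evaluating from 0 to 3: ∫_{0}^{3} (2 - θ) sin(2*pi*θ/3) dθ = (3/(2*pi)) - (-3/pi) = 9/(2*pi).
Hence b_2 = (2/3)·(9/(2*pi)) = 3/pi.

3/pi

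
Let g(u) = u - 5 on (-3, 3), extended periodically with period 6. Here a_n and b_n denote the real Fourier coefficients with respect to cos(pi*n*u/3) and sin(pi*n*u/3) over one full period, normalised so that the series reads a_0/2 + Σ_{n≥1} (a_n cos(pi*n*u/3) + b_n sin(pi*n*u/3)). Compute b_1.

b_1 = 1/3 ∫_{-3}^{3} g(u) sin(pi*u/3) du.
Integrating by parts (boundary term plus one more integral), an antiderivative of (u - 5) sin(pi*u/3) is -3*u*cos(pi*u/3)/pi + 9*sin(pi*u/3)/pi**2 + 15*cos(pi*u/3)/pi; evaluating from -3 to 3: ∫_{-3}^{3} (u - 5) sin(pi*u/3) du = (-6/pi) - (-24/pi) = 18/pi.
Hence b_1 = (1/3)·(18/pi) = 6/pi.

6/pi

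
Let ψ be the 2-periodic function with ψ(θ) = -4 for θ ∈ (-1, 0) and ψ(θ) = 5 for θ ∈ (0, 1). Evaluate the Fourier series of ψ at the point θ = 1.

At θ = 1 the one-sided limits are ψ(1^-) = 5 and ψ(1^+) = -4.
By Dirichlet's theorem the series converges to their average, [(5) + (-4)]/2 = 1/2.

1/2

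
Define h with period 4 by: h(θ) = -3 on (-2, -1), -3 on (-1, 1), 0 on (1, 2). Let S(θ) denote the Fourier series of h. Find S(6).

θ = 6 differs from θ = -2 by 2 full period(s), and the series is 4-periodic.
At θ = -2 the one-sided limits are h(-2^-) = 0 and h(-2^+) = -3.
By Dirichlet's theorem the series converges to their average, [(0) + (-3)]/2 = -3/2.

-3/2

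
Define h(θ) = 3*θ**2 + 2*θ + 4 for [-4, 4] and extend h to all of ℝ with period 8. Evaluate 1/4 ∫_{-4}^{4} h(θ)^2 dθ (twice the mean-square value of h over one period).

18784/15

1/4 ∫_{-4}^{4} h(θ)^2 dθ = 1/4 · (75136/15) = 18784/15.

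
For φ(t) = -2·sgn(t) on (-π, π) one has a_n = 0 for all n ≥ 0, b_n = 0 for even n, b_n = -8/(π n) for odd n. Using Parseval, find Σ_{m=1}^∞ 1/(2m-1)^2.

Parseval: Σ b_n^2 = (1/π) ∫_{-π}^{π} φ(t)^2 dt = 8.
Only odd n contribute, with b_n^2 = 64/(π^2 n^2), so Σ_{m≥1} 1/(2m-1)^2 = π^2·(8)/64 = pi**2/8.

pi**2/8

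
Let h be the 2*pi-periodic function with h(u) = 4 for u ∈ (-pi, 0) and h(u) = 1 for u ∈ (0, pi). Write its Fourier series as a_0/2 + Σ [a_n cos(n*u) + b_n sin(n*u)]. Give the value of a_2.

a_2 = 1/pi ∫_{-pi}^{pi} h(u) cos(2*u) du.
Split the integral at the breakpoints.
Directly, an antiderivative of (4) cos(2*u) is 2*sin(2*u); evaluating from -pi to 0: ∫_{-pi}^{0} (4) cos(2*u) du = (0) - (0) = 0.
Directly, an antiderivative of (1) cos(2*u) is sin(2*u)/2; evaluating from 0 to pi: ∫_{0}^{pi} (1) cos(2*u) du = (0) - (0) = 0.
Summing the pieces and multiplying by (1/pi) gives a_2 = 0.

0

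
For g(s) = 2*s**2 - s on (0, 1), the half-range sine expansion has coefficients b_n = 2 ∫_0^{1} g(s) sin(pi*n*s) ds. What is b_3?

b_3 = 2 ∫_0^{1} (2*s**2 - s) sin(3*pi*s) ds.
Integrating by parts twice (tabular method), an antiderivative of (2*s**2 - s) sin(3*pi*s) is -2*s**2*cos(3*pi*s)/(3*pi) + 4*s*sin(3*pi*s)/(9*pi**2) + s*cos(3*pi*s)/(3*pi) - sin(3*pi*s)/(9*pi**2) + 4*cos(3*pi*s)/(27*pi**3); evaluating from 0 to 1: ∫_{0}^{1} (2*s**2 - s) sin(3*pi*s) ds = ((-4 + 9*pi**2)/(27*pi**3)) - (4/(27*pi**3)) = (-8 + 9*pi**2)/(27*pi**3).
Hence b_3 = 2·((-8 + 9*pi**2)/(27*pi**3)) = 2*(-8 + 9*pi**2)/(27*pi**3).

2*(-8 + 9*pi**2)/(27*pi**3)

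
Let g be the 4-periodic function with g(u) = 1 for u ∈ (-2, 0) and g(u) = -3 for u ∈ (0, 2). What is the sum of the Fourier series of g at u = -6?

u = -6 differs from u = 2 by -2 full period(s), and the series is 4-periodic.
At u = 2 the one-sided limits are g(2^-) = -3 and g(2^+) = 1.
By Dirichlet's theorem the series converges to their average, [(-3) + (1)]/2 = -1.

-1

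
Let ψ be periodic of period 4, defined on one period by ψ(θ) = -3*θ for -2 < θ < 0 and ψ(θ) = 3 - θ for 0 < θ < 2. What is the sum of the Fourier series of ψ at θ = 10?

7/2

θ = 10 differs from θ = 2 by 2 full period(s), and the series is 4-periodic.
At θ = 2 the one-sided limits are ψ(2^-) = 1 and ψ(2^+) = 6.
By Dirichlet's theorem the series converges to their average, [(1) + (6)]/2 = 7/2.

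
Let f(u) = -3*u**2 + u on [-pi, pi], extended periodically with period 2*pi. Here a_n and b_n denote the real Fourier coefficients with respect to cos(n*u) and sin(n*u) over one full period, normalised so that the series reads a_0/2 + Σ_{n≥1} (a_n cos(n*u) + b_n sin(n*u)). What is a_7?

12/49

a_7 = 1/pi ∫_{-pi}^{pi} f(u) cos(7*u) du.
Integrating by parts twice (tabular method), an antiderivative of (-3*u**2 + u) cos(7*u) is -3*u**2*sin(7*u)/7 + u*sin(7*u)/7 - 6*u*cos(7*u)/49 + 6*sin(7*u)/343 + cos(7*u)/49; evaluating from -pi to pi: ∫_{-pi}^{pi} (-3*u**2 + u) cos(7*u) du = (-1/49 + 6*pi/49) - (-6*pi/49 - 1/49) = 12*pi/49.
Hence a_7 = (1/pi)·(12*pi/49) = 12/49.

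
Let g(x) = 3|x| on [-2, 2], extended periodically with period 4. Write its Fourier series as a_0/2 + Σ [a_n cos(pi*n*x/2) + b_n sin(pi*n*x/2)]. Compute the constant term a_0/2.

3

a_0 = 1/2 ∫_{-2}^{2} g(x) dx = 1/2 · (12) = 6.
So the constant term a_0/2 = 3.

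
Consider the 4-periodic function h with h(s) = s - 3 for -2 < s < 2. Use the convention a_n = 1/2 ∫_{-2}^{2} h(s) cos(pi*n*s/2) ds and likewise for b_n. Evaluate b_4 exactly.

-1/pi

b_4 = 1/2 ∫_{-2}^{2} h(s) sin(2*pi*s) ds.
Integrating by parts (boundary term plus one more integral), an antiderivative of (s - 3) sin(2*pi*s) is -s*cos(2*pi*s)/(2*pi) + sin(2*pi*s)/(4*pi**2) + 3*cos(2*pi*s)/(2*pi); evaluating from -2 to 2: ∫_{-2}^{2} (s - 3) sin(2*pi*s) ds = (1/(2*pi)) - (5/(2*pi)) = -2/pi.
Hence b_4 = (1/2)·(-2/pi) = -1/pi.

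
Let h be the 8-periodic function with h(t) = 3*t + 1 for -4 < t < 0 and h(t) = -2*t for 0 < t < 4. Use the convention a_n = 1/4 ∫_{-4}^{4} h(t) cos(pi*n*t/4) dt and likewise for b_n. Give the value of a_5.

8/(5*pi**2)

a_5 = 1/4 ∫_{-4}^{4} h(t) cos(5*pi*t/4) dt.
Split the integral at the breakpoints.
Integrating by parts (boundary term plus one more integral), an antiderivative of (3*t + 1) cos(5*pi*t/4) is 12*t*sin(5*pi*t/4)/(5*pi) + 4*sin(5*pi*t/4)/(5*pi) + 48*cos(5*pi*t/4)/(25*pi**2); evaluating from -4 to 0: ∫_{-4}^{0} (3*t + 1) cos(5*pi*t/4) dt = (48/(25*pi**2)) - (-48/(25*pi**2)) = 96/(25*pi**2).
Integrating by parts (boundary term plus one more integral), an antiderivative of (-2*t) cos(5*pi*t/4) is -8*t*sin(5*pi*t/4)/(5*pi) - 32*cos(5*pi*t/4)/(25*pi**2); evaluating from 0 to 4: ∫_{0}^{4} (-2*t) cos(5*pi*t/4) dt = (32/(25*pi**2)) - (-32/(25*pi**2)) = 64/(25*pi**2).
Summing the pieces and multiplying by (1/4) gives a_5 = 8/(5*pi**2).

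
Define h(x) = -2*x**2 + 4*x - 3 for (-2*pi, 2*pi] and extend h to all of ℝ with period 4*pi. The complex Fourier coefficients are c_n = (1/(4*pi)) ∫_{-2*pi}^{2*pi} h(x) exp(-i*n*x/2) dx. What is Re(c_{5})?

16/25

Since h is real-valued, Re(c_{5}) = (1/(4*pi)) ∫_{-2*pi}^{2*pi} h(x) cos(5*x/2) dx = a_{5}/2.
Integrating by parts twice (tabular method), an antiderivative of (-2*x**2 + 4*x - 3) cos(5*x/2) is -4*x**2*sin(5*x/2)/5 + 8*x*sin(5*x/2)/5 - 16*x*cos(5*x/2)/25 - 118*sin(5*x/2)/125 + 16*cos(5*x/2)/25; evaluating from -2*pi to 2*pi: ∫_{-2*pi}^{2*pi} (-2*x**2 + 4*x - 3) cos(5*x/2) dx = (-16/25 + 32*pi/25) - (-32*pi/25 - 16/25) = 64*pi/25.
Hence Re(c_{5}) = (1/(4*pi))·(64*pi/25) = 16/25.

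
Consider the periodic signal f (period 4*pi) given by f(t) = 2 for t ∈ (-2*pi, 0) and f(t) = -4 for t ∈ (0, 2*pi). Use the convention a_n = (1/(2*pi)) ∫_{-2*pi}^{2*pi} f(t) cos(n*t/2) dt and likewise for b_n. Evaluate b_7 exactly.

-12/(7*pi)

b_7 = (1/(2*pi)) ∫_{-2*pi}^{2*pi} f(t) sin(7*t/2) dt.
Split the integral at the breakpoints.
Directly, an antiderivative of (2) sin(7*t/2) is -4*cos(7*t/2)/7; evaluating from -2*pi to 0: ∫_{-2*pi}^{0} (2) sin(7*t/2) dt = (-4/7) - (4/7) = -8/7.
Directly, an antiderivative of (-4) sin(7*t/2) is 8*cos(7*t/2)/7; evaluating from 0 to 2*pi: ∫_{0}^{2*pi} (-4) sin(7*t/2) dt = (-8/7) - (8/7) = -16/7.
Summing the pieces and multiplying by (1/(2*pi)) gives b_7 = -12/(7*pi).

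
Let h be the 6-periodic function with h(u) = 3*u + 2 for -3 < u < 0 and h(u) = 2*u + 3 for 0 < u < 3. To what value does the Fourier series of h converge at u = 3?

1

At u = 3 the one-sided limits are h(3^-) = 9 and h(3^+) = -7.
By Dirichlet's theorem the series converges to their average, [(9) + (-7)]/2 = 1.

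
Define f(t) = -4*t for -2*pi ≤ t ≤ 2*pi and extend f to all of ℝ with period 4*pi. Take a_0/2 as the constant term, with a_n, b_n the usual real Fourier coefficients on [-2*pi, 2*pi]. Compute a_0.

a_0 = (1/(2*pi)) ∫_{-2*pi}^{2*pi} f(t) dt = (1/(2*pi)) · (0) = 0.

0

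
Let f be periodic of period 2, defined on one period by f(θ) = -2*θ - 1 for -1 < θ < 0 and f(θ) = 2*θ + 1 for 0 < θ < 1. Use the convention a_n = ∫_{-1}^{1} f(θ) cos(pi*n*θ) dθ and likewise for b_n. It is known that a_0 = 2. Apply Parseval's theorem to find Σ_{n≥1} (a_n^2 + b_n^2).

Parseval: a_0^2/2 + Σ_{n≥1} (a_n^2+b_n^2) = ∫_{-1}^{1} f(θ)^2 dθ = 14/3.
Subtract a_0^2/2 = 2: Σ (a_n^2+b_n^2) = 8/3.

8/3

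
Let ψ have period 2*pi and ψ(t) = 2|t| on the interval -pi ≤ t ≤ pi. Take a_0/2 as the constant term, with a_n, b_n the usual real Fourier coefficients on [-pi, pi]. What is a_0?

2*pi

a_0 = 1/pi ∫_{-pi}^{pi} ψ(t) dt = 1/pi · (2*pi**2) = 2*pi.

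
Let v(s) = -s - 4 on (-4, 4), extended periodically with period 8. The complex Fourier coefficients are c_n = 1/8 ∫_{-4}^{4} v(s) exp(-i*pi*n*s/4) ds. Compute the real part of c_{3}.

0

Since v is real-valued, Re(c_{3}) = 1/8 ∫_{-4}^{4} v(s) cos(3*pi*s/4) ds = a_{3}/2.
Integrating by parts (boundary term plus one more integral), an antiderivative of (-s - 4) cos(3*pi*s/4) is -4*s*sin(3*pi*s/4)/(3*pi) - 16*sin(3*pi*s/4)/(3*pi) - 16*cos(3*pi*s/4)/(9*pi**2); evaluating from -4 to 4: ∫_{-4}^{4} (-s - 4) cos(3*pi*s/4) ds = (16/(9*pi**2)) - (16/(9*pi**2)) = 0.
Hence Re(c_{3}) = (1/8)·(0) = 0.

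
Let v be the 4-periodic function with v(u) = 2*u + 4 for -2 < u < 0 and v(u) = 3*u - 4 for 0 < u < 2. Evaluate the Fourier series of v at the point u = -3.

-1

u = -3 differs from u = 1 by -1 full period(s), and the series is 4-periodic.
v is continuous at u = 1 with value -1, so the series converges to -1 there.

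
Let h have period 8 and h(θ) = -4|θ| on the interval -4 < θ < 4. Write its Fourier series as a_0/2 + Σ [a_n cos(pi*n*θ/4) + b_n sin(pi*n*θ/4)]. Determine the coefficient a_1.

64/pi**2

a_1 = 1/4 ∫_{-4}^{4} h(θ) cos(pi*θ/4) dθ.
h is even and cos(pi*θ/4) is even, so the integrand is even and a_1 = 1/2 ∫_0^{4} h(θ) cos(pi*θ/4) dθ.
Integrating by parts (boundary term plus one more integral), an antiderivative of (-4*θ) cos(pi*θ/4) is -16*θ*sin(pi*θ/4)/pi - 64*cos(pi*θ/4)/pi**2; evaluating from 0 to 4: ∫_{0}^{4} (-4*θ) cos(pi*θ/4) dθ = (64/pi**2) - (-64/pi**2) = 128/pi**2.
Hence a_1 = (1/2)·(128/pi**2) = 64/pi**2.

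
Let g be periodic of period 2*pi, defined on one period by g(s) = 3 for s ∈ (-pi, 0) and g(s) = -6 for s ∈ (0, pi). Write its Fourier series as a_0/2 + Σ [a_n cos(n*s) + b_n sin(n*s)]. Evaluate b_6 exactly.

0

b_6 = 1/pi ∫_{-pi}^{pi} g(s) sin(6*s) ds.
Split the integral at the breakpoints.
Directly, an antiderivative of (3) sin(6*s) is -cos(6*s)/2; evaluating from -pi to 0: ∫_{-pi}^{0} (3) sin(6*s) ds = (-1/2) - (-1/2) = 0.
Directly, an antiderivative of (-6) sin(6*s) is cos(6*s); evaluating from 0 to pi: ∫_{0}^{pi} (-6) sin(6*s) ds = (1) - (1) = 0.
Summing the pieces and multiplying by (1/pi) gives b_6 = 0.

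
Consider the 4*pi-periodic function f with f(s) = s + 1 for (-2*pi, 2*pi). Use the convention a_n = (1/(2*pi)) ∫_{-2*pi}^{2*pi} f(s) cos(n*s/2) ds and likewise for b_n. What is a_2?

0

a_2 = (1/(2*pi)) ∫_{-2*pi}^{2*pi} f(s) cos(s) ds.
Integrating by parts (boundary term plus one more integral), an antiderivative of (s + 1) cos(s) is s*sin(s) + sin(s) + cos(s); evaluating from -2*pi to 2*pi: ∫_{-2*pi}^{2*pi} (s + 1) cos(s) ds = (1) - (1) = 0.
Hence a_2 = (1/(2*pi))·(0) = 0.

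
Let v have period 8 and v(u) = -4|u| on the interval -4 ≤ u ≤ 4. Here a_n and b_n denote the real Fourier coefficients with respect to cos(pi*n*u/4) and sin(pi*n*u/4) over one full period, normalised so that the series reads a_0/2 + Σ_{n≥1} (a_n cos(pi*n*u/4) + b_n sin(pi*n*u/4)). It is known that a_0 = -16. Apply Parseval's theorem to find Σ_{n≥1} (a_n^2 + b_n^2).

Parseval: a_0^2/2 + Σ_{n≥1} (a_n^2+b_n^2) = 1/4 ∫_{-4}^{4} v(u)^2 du = 512/3.
Subtract a_0^2/2 = 128: Σ (a_n^2+b_n^2) = 128/3.

128/3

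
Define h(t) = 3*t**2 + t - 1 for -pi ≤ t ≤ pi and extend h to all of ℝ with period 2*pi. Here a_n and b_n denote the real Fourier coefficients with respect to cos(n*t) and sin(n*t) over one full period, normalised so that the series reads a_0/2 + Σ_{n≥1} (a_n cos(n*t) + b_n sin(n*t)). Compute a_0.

a_0 = 1/pi ∫_{-pi}^{pi} h(t) dt = 1/pi · (2*pi*(-1 + pi**2)) = -2 + 2*pi**2.

-2 + 2*pi**2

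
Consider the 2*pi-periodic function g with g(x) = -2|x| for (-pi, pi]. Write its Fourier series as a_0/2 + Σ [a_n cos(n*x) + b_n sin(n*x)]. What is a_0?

a_0 = 1/pi ∫_{-pi}^{pi} g(x) dx = 1/pi · (-2*pi**2) = -2*pi.

-2*pi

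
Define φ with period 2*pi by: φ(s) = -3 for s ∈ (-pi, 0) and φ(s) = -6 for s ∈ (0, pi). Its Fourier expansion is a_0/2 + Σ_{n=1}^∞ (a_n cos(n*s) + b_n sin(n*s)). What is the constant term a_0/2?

a_0 = 1/pi ∫_{-pi}^{pi} φ(s) ds = 1/pi · (-9*pi) = -9.
So the constant term a_0/2 = -9/2.

-9/2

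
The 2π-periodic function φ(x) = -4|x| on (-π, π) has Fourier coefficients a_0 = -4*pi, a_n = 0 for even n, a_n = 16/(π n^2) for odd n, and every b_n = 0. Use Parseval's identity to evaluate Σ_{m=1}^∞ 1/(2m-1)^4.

pi**4/96

Parseval: a_0^2/2 + Σ a_n^2 = (1/π) ∫_{-π}^{π} φ(x)^2 dx = 32*pi**2/3.
Subtract a_0^2/2 = 8*pi**2: Σ a_n^2 = 8*pi**2/3.
Only odd n contribute, with a_n^2 = 256/(π^2 n^4), so Σ_{m≥1} 1/(2m-1)^4 = π^2·(8*pi**2/3)/256 = pi**4/96.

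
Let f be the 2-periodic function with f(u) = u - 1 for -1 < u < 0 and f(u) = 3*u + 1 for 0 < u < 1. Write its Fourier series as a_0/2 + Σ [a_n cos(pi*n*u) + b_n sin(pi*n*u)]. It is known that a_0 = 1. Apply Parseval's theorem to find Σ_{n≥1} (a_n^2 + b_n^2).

Parseval: a_0^2/2 + Σ_{n≥1} (a_n^2+b_n^2) = ∫_{-1}^{1} f(u)^2 du = 28/3.
Subtract a_0^2/2 = 1/2: Σ (a_n^2+b_n^2) = 53/6.

53/6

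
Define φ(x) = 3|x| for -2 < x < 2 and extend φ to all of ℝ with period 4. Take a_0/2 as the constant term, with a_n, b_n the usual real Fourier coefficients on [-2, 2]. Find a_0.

6

a_0 = 1/2 ∫_{-2}^{2} φ(x) dx = 1/2 · (12) = 6.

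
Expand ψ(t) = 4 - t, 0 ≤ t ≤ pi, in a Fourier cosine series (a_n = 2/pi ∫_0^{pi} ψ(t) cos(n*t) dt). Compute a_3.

4/(9*pi)

a_3 = 2/pi ∫_0^{pi} (4 - t) cos(3*t) dt.
Integrating by parts (boundary term plus one more integral), an antiderivative of (4 - t) cos(3*t) is -t*sin(3*t)/3 + 4*sin(3*t)/3 - cos(3*t)/9; evaluating from 0 to pi: ∫_{0}^{pi} (4 - t) cos(3*t) dt = (1/9) - (-1/9) = 2/9.
Hence a_3 = (2/pi)·(2/9) = 4/(9*pi).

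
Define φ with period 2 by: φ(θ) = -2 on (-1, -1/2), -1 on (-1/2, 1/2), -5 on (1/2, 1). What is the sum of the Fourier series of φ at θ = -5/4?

-5

θ = -5/4 differs from θ = 3/4 by -1 full period(s), and the series is 2-periodic.
φ is continuous at θ = 3/4 with value -5, so the series converges to -5 there.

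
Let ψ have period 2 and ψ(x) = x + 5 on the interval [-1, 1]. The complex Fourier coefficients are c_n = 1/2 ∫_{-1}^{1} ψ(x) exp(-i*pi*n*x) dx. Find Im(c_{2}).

Since ψ is real-valued, Im(c_{2}) = -1/2 ∫_{-1}^{1} ψ(x) sin(2*pi*x) dx = -b_{2}/2.
Integrating by parts (boundary term plus one more integral), an antiderivative of (x + 5) sin(2*pi*x) is -x*cos(2*pi*x)/(2*pi) + sin(2*pi*x)/(4*pi**2) - 5*cos(2*pi*x)/(2*pi); evaluating from -1 to 1: ∫_{-1}^{1} (x + 5) sin(2*pi*x) dx = (-3/pi) - (-2/pi) = -1/pi.
Hence Im(c_{2}) = (-1/2)·(-1/pi) = 1/(2*pi).

1/(2*pi)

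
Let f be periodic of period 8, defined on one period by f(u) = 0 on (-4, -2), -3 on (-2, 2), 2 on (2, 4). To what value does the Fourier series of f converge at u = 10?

u = 10 differs from u = 2 by 1 full period(s), and the series is 8-periodic.
At u = 2 the one-sided limits are f(2^-) = -3 and f(2^+) = 2.
By Dirichlet's theorem the series converges to their average, [(-3) + (2)]/2 = -1/2.

-1/2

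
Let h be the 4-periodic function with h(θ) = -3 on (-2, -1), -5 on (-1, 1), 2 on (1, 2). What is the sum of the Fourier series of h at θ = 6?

-1/2

θ = 6 differs from θ = -2 by 2 full period(s), and the series is 4-periodic.
At θ = -2 the one-sided limits are h(-2^-) = 2 and h(-2^+) = -3.
By Dirichlet's theorem the series converges to their average, [(2) + (-3)]/2 = -1/2.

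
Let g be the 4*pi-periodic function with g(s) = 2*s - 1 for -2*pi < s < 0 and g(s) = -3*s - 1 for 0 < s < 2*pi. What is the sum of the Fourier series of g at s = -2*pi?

-5*pi - 1

s = -2*pi differs from s = 2*pi by -1 full period(s), and the series is 4*pi-periodic.
At s = 2*pi the one-sided limits are g(2*pi^-) = -6*pi - 1 and g(2*pi^+) = -4*pi - 1.
By Dirichlet's theorem the series converges to their average, [(-6*pi - 1) + (-4*pi - 1)]/2 = -5*pi - 1.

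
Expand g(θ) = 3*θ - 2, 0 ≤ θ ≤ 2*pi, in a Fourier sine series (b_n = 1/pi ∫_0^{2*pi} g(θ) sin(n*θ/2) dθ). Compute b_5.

4*(-2 + 3*pi)/(5*pi)

b_5 = 1/pi ∫_0^{2*pi} (3*θ - 2) sin(5*θ/2) dθ.
Integrating by parts (boundary term plus one more integral), an antiderivative of (3*θ - 2) sin(5*θ/2) is -6*θ*cos(5*θ/2)/5 + 12*sin(5*θ/2)/25 + 4*cos(5*θ/2)/5; evaluating from 0 to 2*pi: ∫_{0}^{2*pi} (3*θ - 2) sin(5*θ/2) dθ = (-4/5 + 12*pi/5) - (4/5) = -8/5 + 12*pi/5.
Hence b_5 = (1/pi)·(-8/5 + 12*pi/5) = 4*(-2 + 3*pi)/(5*pi).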